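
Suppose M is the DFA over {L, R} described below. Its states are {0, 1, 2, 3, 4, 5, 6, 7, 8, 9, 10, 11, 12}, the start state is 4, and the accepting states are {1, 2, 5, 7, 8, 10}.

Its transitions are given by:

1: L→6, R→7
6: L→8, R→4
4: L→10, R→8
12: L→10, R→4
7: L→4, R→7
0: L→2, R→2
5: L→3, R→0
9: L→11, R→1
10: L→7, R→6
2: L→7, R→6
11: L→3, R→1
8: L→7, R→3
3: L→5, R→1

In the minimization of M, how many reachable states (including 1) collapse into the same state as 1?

1

Reachable states from the start: {0,1,2,3,4,5,6,7,8,10}. Unreachable: {9,11,12} — drop them.
P0 = {1,2,5,7,8,10} | {0,3,4,6}.
On input L, block {1,2,5,7,8,10} splits into {1,5,7} and {2,8,10}.
Split {1,5,7} by δ(·,R) → {1,7} and {5}.
Split {0,3,4,6} by δ(·,L) → {0,4,6} and {3}.
Split {0,4,6} by δ(·,R) → {0,4} and {6}.
Refine {1,7} on symbol L: members go to different blocks, giving {1} and {7}.
On input R, block {2,8,10} splits into {2,10} and {8}.
Split {0,4} by δ(·,R) → {0} and {4}.
The partition is now stable with 9 blocks: {1} | {0} | {2,10} | {5} | {3} | {6} | {7} | {8} | {4}.
The equivalence class containing 1 is {1}, of size 1.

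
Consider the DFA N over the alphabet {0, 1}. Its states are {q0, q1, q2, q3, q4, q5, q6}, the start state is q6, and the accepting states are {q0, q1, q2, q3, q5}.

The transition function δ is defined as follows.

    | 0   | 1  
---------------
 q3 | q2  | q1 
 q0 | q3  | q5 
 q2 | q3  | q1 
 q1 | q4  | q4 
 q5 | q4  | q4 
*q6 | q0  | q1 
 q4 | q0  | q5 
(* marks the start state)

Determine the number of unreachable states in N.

A breadth-first search from the start state visits every state.

0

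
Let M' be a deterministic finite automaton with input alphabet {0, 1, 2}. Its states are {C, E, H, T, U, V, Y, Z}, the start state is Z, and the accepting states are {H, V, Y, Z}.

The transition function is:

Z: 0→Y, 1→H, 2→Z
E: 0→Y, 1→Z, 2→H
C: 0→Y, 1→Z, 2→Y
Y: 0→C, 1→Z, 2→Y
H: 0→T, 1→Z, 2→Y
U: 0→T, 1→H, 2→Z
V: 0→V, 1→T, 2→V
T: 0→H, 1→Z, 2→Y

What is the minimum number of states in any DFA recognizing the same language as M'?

3

States {E,U,V} cannot be reached from the start state, so discard them.
P0 = {H,Y,Z} | {C,T}.
Refine {H,Y,Z} on symbol 0: members go to different blocks, giving {H,Y} and {Z}.
No further refinement is possible. Final partition (3 blocks): {H,Y} | {C,T} | {Z}.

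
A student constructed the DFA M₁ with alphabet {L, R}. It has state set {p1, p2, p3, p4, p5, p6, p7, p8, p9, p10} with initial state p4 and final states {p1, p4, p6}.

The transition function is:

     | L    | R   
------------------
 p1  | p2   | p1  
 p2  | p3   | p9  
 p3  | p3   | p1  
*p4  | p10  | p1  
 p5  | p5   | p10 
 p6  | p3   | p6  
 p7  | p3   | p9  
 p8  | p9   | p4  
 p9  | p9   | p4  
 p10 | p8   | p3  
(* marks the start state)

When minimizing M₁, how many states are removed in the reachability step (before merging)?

3

Starting at p4 and following transitions, the reachable set is {p1, p2, p3, p4, p8, p9, p10}. That leaves p5, p6, p7 unreachable — 3 in total.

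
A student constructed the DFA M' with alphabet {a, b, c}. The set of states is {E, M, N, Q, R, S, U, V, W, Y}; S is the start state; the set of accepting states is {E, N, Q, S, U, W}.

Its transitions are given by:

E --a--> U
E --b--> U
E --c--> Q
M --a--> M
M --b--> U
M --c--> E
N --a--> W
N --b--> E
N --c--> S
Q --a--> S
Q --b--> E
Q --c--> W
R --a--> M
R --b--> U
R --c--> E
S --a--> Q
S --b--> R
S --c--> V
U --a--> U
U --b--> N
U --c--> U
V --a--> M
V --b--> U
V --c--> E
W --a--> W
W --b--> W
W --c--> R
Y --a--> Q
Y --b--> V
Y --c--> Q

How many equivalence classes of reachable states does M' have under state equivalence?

Reachable states from the start: {E,M,N,Q,R,S,U,V,W}. Unreachable: {Y} — drop them.
Start with accepting vs non-accepting: {E,N,Q,S,U,W} | {M,R,V}.
Refine {E,N,Q,S,U,W} on symbol b: members go to different blocks, giving {E,N,Q,U,W} and {S}.
Split {E,N,Q,U,W} by δ(·,a) → {E,N,U,W} and {Q}.
Refine {E,N,U,W} on symbol c: members go to different blocks, giving {N} and {E} and {W} and {U}.
Stable partition: {N} | {M,R,V} | {S} | {Q} | {E} | {W} | {U} — 7 equivalence classes.

7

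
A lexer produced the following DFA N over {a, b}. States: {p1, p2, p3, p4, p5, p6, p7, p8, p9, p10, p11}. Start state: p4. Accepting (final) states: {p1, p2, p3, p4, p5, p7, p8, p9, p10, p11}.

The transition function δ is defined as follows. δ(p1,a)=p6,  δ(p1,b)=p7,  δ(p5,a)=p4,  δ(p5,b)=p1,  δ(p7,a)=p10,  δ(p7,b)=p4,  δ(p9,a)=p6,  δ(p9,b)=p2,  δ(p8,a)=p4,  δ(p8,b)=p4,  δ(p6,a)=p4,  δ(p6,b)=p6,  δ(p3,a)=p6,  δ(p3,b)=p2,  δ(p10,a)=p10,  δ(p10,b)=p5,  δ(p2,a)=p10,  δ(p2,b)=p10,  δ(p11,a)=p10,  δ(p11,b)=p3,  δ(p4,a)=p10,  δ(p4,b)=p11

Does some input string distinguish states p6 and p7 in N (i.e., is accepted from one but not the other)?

Yes

States {p8,p9} cannot be reached from the start state, so discard them.
P0 = {p1,p2,p3,p4,p5,p7,p10,p11} | {p6}.
Refine {p1,p2,p3,p4,p5,p7,p10,p11} on symbol a: members go to different blocks, giving {p2,p4,p5,p7,p10,p11} and {p1,p3}.
Refine {p2,p4,p5,p7,p10,p11} on symbol b: members go to different blocks, giving {p2,p4,p7,p10} and {p5,p11}.
On input b, block {p2,p4,p7,p10} splits into {p2,p7} and {p4,p10}.
The partition is now stable with 5 blocks: {p2,p7} | {p6} | {p1,p3} | {p5,p11} | {p4,p10}.
p6 and p7 end up in different blocks, so they are distinguishable. For instance, the string 'ε' is accepted from only p7.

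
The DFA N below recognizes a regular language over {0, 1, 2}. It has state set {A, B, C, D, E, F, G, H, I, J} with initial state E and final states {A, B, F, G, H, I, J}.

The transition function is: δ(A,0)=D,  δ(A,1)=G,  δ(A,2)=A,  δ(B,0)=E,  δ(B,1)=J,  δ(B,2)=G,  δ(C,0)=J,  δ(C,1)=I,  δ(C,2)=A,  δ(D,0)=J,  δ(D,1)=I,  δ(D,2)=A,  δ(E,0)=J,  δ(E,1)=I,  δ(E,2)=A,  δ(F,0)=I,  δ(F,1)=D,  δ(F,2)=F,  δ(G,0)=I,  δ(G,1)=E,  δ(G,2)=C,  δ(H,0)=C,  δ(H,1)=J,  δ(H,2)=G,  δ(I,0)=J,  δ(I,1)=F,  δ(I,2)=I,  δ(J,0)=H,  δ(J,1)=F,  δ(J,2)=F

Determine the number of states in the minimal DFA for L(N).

Reachable states from the start: {A,C,D,E,F,G,H,I,J}. Unreachable: {B} — drop them.
Start with accepting vs non-accepting: {A,F,G,H,I,J} | {C,D,E}.
On input 0, block {A,F,G,H,I,J} splits into {F,G,I,J} and {A,H}.
Split {F,G,I,J} by δ(·,0) → {F,G,I} and {J}.
Refine {F,G,I} on symbol 0: members go to different blocks, giving {F,G} and {I}.
Refine {F,G} on symbol 2: members go to different blocks, giving {F} and {G}.
On input 1, block {A,H} splits into {A} and {H}.
No further refinement is possible. Final partition (7 blocks): {F} | {C,D,E} | {A} | {J} | {I} | {G} | {H}.

7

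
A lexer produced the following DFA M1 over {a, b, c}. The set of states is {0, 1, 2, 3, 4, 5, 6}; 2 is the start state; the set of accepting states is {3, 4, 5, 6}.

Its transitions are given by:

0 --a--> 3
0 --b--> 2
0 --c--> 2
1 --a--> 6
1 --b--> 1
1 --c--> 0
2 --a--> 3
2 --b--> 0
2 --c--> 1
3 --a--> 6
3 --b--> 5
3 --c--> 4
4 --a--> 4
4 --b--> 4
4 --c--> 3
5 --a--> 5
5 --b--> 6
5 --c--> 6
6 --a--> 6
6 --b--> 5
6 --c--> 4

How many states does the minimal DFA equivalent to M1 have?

Start with accepting vs non-accepting: {3,4,5,6} | {0,1,2}.
The partition is now stable with 2 blocks: {3,4,5,6} | {0,1,2}.

2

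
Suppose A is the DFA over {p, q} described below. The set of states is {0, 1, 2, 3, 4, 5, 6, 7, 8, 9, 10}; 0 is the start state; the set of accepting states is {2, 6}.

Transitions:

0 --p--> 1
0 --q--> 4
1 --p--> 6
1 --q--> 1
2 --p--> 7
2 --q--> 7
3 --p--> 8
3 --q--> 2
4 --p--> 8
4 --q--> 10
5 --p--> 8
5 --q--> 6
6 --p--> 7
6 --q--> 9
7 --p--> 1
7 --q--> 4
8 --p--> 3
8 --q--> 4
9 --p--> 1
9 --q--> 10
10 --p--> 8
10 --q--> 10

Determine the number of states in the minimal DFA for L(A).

First remove the unreachable states {5}; 10 states remain.
Initial partition by acceptance: {2,6} | {0,1,3,4,7,8,9,10}.
Refine {0,1,3,4,7,8,9,10} on symbol p: members go to different blocks, giving {0,3,4,7,8,9,10} and {1}.
Refine {0,3,4,7,8,9,10} on symbol p: members go to different blocks, giving {3,4,8,10} and {0,7,9}.
Split {3,4,8,10} by δ(·,q) → {4,8,10} and {3}.
Refine {4,8,10} on symbol p: members go to different blocks, giving {4,10} and {8}.
Stable partition: {2,6} | {4,10} | {1} | {0,7,9} | {3} | {8} — 6 equivalence classes.

6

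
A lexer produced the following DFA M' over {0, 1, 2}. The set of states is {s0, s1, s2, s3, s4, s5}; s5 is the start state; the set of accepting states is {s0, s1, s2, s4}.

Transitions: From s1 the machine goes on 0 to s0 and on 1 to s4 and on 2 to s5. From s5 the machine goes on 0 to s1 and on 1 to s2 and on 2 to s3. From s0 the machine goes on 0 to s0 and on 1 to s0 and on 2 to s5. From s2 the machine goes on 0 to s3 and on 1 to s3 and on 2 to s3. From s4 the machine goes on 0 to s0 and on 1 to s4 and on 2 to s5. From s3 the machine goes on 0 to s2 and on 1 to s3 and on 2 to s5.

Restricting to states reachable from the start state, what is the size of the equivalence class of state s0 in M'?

Initial partition by acceptance: {s0,s1,s2,s4} | {s3,s5}.
Refine {s0,s1,s2,s4} on symbol 0: members go to different blocks, giving {s0,s1,s4} and {s2}.
On input 0, block {s3,s5} splits into {s3} and {s5}.
No further refinement is possible. Final partition (4 blocks): {s0,s1,s4} | {s3} | {s2} | {s5}.
State s0 belongs to the block {s0,s1,s4}, which has 3 states.

3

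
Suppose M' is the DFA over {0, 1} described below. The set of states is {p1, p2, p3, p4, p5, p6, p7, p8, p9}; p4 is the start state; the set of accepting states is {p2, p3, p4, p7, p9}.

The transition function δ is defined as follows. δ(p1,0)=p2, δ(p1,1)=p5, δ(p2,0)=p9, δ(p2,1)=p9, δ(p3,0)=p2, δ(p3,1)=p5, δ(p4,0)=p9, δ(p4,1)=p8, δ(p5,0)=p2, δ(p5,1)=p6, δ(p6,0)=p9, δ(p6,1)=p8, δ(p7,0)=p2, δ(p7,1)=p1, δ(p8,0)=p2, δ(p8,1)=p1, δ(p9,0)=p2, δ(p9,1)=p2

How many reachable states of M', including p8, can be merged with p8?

4

First remove the unreachable states {p3,p7}; 7 states remain.
P0 = {p2,p4,p9} | {p1,p5,p6,p8}.
On input 1, block {p2,p4,p9} splits into {p2,p9} and {p4}.
No further refinement is possible. Final partition (3 blocks): {p2,p9} | {p1,p5,p6,p8} | {p4}.
State p8 belongs to the block {p1,p5,p6,p8}, which has 4 states.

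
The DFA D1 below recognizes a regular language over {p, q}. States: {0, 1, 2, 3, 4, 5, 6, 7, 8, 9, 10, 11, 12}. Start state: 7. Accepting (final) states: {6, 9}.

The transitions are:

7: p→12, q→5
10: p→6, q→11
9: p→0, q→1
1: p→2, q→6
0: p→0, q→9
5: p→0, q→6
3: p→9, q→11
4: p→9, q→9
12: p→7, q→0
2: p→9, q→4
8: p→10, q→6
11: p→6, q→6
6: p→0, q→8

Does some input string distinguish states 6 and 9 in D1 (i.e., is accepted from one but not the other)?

Reachable states from the start: {0,1,2,4,5,6,7,8,9,10,11,12}. Unreachable: {3} — drop them.
Initial partition by acceptance: {6,9} | {0,1,2,4,5,7,8,10,11,12}.
On input p, block {0,1,2,4,5,7,8,10,11,12} splits into {0,1,5,7,8,12} and {2,4,10,11}.
Split {0,1,5,7,8,12} by δ(·,p) → {0,5,7,12} and {1,8}.
Split {0,5,7,12} by δ(·,q) → {0,5} and {7,12}.
Refine {2,4,10,11} on symbol q: members go to different blocks, giving {2,10} and {4,11}.
No further refinement is possible. Final partition (6 blocks): {6,9} | {0,5} | {2,10} | {1,8} | {7,12} | {4,11}.
6 and 9 lie in the same block of the stable partition, so they are equivalent — no string distinguishes them.

No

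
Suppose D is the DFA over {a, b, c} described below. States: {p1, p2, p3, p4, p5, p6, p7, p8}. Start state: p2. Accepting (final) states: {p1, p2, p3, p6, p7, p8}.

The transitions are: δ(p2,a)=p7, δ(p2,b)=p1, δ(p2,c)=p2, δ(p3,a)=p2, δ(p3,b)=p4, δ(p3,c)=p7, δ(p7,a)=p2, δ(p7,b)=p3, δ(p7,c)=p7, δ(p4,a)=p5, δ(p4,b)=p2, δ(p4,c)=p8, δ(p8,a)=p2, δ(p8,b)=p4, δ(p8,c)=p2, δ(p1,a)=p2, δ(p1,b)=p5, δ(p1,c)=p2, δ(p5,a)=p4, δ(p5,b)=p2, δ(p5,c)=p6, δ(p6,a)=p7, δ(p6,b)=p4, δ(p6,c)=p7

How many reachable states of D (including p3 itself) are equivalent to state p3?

4

All states are reachable from the start state.
Initial partition by acceptance: {p1,p2,p3,p6,p7,p8} | {p4,p5}.
Split {p1,p2,p3,p6,p7,p8} by δ(·,b) → {p1,p3,p6,p8} and {p2,p7}.
The partition is now stable with 3 blocks: {p1,p3,p6,p8} | {p4,p5} | {p2,p7}.
The equivalence class containing p3 is {p1,p3,p6,p8}, of size 4.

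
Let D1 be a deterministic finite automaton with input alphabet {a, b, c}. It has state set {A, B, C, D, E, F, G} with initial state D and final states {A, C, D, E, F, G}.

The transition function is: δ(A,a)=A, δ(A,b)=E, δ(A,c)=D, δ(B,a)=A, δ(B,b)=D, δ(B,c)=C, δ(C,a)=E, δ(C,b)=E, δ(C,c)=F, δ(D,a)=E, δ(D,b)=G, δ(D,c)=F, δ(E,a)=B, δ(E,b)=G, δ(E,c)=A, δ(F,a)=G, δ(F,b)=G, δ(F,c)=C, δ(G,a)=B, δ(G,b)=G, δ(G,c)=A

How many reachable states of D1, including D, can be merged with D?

Initial partition by acceptance: {A,C,D,E,F,G} | {B}.
Refine {A,C,D,E,F,G} on symbol a: members go to different blocks, giving {A,C,D,F} and {E,G}.
Refine {A,C,D,F} on symbol a: members go to different blocks, giving {C,D,F} and {A}.
No further refinement is possible. Final partition (4 blocks): {C,D,F} | {B} | {E,G} | {A}.
State D belongs to the block {C,D,F}, which has 3 states.

3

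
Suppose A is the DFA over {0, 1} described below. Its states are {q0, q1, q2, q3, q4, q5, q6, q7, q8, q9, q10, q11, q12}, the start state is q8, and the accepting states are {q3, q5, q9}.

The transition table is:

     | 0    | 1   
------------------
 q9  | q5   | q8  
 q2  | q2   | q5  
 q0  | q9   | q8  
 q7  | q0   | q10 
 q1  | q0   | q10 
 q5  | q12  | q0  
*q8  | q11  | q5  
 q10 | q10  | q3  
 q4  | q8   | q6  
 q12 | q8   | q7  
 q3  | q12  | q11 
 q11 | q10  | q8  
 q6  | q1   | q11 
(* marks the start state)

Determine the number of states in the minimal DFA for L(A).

Reachable states from the start: {q0,q3,q5,q7,q8,q9,q10,q11,q12}. Unreachable: {q1,q2,q4,q6} — drop them.
Start with accepting vs non-accepting: {q3,q5,q9} | {q0,q7,q8,q10,q11,q12}.
Split {q3,q5,q9} by δ(·,0) → {q3,q5} and {q9}.
Refine {q0,q7,q8,q10,q11,q12} on symbol 0: members go to different blocks, giving {q7,q8,q10,q11,q12} and {q0}.
On input 1, block {q3,q5} splits into {q3} and {q5}.
Refine {q7,q8,q10,q11,q12} on symbol 0: members go to different blocks, giving {q8,q10,q11,q12} and {q7}.
Refine {q8,q10,q11,q12} on symbol 1: members go to different blocks, giving {q8} and {q10} and {q11} and {q12}.
No further refinement is possible. Final partition (9 blocks): {q3} | {q8} | {q9} | {q0} | {q5} | {q7} | {q10} | {q11} | {q12}.

9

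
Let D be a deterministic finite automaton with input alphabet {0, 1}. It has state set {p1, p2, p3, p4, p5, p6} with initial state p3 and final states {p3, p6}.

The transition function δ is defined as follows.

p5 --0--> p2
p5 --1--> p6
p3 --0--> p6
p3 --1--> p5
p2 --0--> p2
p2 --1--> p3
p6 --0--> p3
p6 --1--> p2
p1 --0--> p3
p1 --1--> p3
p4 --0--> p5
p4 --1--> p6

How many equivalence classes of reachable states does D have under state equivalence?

2

First remove the unreachable states {p1,p4}; 4 states remain.
Initial partition by acceptance: {p3,p6} | {p2,p5}.
The partition is now stable with 2 blocks: {p3,p6} | {p2,p5}.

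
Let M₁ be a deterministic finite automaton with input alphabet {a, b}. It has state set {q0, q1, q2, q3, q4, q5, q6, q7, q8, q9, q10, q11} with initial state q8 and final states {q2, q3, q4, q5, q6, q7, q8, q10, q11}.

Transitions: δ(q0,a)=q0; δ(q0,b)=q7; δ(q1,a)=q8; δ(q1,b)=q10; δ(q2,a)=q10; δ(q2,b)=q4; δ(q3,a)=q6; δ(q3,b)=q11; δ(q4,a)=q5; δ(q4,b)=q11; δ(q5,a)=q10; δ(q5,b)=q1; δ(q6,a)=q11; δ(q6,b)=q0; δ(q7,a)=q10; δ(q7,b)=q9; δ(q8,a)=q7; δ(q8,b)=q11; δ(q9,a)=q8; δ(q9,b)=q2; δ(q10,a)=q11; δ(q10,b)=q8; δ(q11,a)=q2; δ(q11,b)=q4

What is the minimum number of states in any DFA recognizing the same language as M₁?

States {q0,q3,q6} cannot be reached from the start state, so discard them.
Start with accepting vs non-accepting: {q2,q4,q5,q7,q8,q10,q11} | {q1,q9}.
Split {q2,q4,q5,q7,q8,q10,q11} by δ(·,b) → {q2,q4,q8,q10,q11} and {q5,q7}.
Split {q2,q4,q8,q10,q11} by δ(·,a) → {q2,q10,q11} and {q4,q8}.
The partition is now stable with 4 blocks: {q2,q10,q11} | {q1,q9} | {q5,q7} | {q4,q8}.

4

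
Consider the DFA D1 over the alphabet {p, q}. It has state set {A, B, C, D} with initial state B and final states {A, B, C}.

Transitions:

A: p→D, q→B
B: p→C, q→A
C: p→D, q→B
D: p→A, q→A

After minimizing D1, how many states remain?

3

Every state is reachable, so we keep all 4.
P0 = {A,B,C} | {D}.
Refine {A,B,C} on symbol p: members go to different blocks, giving {A,C} and {B}.
No further refinement is possible. Final partition (3 blocks): {A,C} | {D} | {B}.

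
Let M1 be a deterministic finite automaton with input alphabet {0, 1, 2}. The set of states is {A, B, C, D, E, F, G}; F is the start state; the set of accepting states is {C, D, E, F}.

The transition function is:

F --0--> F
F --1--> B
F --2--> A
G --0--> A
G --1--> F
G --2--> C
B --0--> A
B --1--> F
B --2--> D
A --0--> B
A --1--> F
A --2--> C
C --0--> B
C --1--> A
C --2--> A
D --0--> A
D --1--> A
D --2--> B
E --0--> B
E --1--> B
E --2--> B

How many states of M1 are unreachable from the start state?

2

No path from F leads to E, G; the other 5 states are all reachable.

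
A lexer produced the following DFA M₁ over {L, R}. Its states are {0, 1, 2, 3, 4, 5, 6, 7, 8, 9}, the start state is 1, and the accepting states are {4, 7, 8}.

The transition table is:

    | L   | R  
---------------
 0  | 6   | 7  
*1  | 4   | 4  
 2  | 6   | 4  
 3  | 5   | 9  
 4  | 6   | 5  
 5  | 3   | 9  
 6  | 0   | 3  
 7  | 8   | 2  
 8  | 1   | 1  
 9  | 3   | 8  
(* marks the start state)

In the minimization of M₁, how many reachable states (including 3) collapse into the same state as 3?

Initial partition by acceptance: {4,7,8} | {0,1,2,3,5,6,9}.
On input L, block {4,7,8} splits into {4,8} and {7}.
Split {0,1,2,3,5,6,9} by δ(·,L) → {0,2,3,5,6,9} and {1}.
Split {4,8} by δ(·,L) → {4} and {8}.
On input R, block {0,2,3,5,6,9} splits into {3,5,6} and {0} and {2} and {9}.
On input L, block {3,5,6} splits into {3,5} and {6}.
No further refinement is possible. Final partition (9 blocks): {4} | {3,5} | {7} | {1} | {8} | {0} | {2} | {9} | {6}.
State 3 belongs to the block {3,5}, which has 2 states.

2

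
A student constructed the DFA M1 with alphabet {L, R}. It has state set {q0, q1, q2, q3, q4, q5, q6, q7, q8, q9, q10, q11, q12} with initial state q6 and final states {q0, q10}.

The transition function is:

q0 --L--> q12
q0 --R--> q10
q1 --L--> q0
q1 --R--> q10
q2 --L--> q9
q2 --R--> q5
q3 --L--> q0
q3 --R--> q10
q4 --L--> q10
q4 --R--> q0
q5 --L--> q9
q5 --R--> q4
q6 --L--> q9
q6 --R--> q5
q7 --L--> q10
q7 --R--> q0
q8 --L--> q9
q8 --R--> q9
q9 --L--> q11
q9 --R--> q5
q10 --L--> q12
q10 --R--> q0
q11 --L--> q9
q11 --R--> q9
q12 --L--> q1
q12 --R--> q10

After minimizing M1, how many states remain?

Reachable states from the start: {q0,q1,q4,q5,q6,q9,q10,q11,q12}. Unreachable: {q2,q3,q7,q8} — drop them.
P0 = {q0,q10} | {q1,q4,q5,q6,q9,q11,q12}.
Split {q1,q4,q5,q6,q9,q11,q12} by δ(·,L) → {q5,q6,q9,q11,q12} and {q1,q4}.
Refine {q5,q6,q9,q11,q12} on symbol L: members go to different blocks, giving {q5,q6,q9,q11} and {q12}.
On input R, block {q5,q6,q9,q11} splits into {q6,q9,q11} and {q5}.
On input R, block {q6,q9,q11} splits into {q6,q9} and {q11}.
On input L, block {q6,q9} splits into {q6} and {q9}.
Stable partition: {q0,q10} | {q6} | {q1,q4} | {q12} | {q5} | {q11} | {q9} — 7 equivalence classes.

7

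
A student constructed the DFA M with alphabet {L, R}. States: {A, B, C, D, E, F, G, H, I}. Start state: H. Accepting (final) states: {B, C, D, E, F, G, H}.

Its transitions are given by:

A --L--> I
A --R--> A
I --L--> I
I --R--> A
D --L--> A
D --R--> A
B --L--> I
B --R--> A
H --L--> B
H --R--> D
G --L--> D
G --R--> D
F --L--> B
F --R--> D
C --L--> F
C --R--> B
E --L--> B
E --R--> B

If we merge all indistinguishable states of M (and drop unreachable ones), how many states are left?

First remove the unreachable states {C,E,F,G}; 5 states remain.
Start with accepting vs non-accepting: {B,D,H} | {A,I}.
Split {B,D,H} by δ(·,L) → {B,D} and {H}.
Stable partition: {B,D} | {A,I} | {H} — 3 equivalence classes.

3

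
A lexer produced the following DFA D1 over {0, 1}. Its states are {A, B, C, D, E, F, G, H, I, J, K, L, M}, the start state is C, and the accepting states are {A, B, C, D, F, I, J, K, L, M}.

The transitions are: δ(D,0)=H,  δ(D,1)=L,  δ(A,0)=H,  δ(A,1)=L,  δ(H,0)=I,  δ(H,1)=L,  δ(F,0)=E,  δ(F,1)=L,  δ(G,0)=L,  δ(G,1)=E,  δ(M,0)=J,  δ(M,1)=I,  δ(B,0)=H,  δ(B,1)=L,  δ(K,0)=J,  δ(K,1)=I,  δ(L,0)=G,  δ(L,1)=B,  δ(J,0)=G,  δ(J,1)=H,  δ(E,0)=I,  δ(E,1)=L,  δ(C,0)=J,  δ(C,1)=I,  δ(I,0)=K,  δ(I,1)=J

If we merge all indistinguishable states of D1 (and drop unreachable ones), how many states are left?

Reachable states from the start: {B,C,E,G,H,I,J,K,L}. Unreachable: {A,D,F,M} — drop them.
Initial partition by acceptance: {B,C,I,J,K,L} | {E,G,H}.
Refine {B,C,I,J,K,L} on symbol 0: members go to different blocks, giving {B,J,L} and {C,I,K}.
On input 1, block {B,J,L} splits into {B,L} and {J}.
Refine {E,G,H} on symbol 0: members go to different blocks, giving {E,H} and {G}.
On input 0, block {B,L} splits into {B} and {L}.
Refine {C,I,K} on symbol 0: members go to different blocks, giving {C,K} and {I}.
No further refinement is possible. Final partition (7 blocks): {B} | {E,H} | {C,K} | {J} | {G} | {L} | {I}.

7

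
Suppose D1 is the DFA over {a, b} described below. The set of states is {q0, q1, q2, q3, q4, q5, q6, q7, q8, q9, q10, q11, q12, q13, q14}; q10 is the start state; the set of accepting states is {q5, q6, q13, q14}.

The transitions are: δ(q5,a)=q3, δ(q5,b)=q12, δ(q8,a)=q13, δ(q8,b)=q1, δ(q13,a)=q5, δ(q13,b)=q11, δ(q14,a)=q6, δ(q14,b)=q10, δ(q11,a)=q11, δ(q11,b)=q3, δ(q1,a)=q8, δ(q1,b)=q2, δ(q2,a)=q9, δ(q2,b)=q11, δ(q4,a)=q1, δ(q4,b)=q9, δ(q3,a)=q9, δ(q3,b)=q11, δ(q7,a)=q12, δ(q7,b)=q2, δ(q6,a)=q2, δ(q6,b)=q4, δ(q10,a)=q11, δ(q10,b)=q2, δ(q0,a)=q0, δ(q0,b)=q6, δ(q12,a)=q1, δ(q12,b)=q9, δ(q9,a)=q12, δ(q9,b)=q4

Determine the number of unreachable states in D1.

4

No path from q10 leads to q0, q6, q7, q14; the other 11 states are all reachable.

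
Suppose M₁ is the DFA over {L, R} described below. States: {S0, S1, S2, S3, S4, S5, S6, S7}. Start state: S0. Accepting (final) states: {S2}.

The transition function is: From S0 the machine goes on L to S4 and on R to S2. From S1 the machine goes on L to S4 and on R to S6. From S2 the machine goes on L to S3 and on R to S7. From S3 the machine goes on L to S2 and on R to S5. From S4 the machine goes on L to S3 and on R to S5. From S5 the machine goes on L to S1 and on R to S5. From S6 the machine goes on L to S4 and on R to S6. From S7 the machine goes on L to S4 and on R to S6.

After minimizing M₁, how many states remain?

6

All states are reachable from the start state.
Start with accepting vs non-accepting: {S2} | {S0,S1,S3,S4,S5,S6,S7}.
Split {S0,S1,S3,S4,S5,S6,S7} by δ(·,L) → {S0,S1,S4,S5,S6,S7} and {S3}.
Refine {S0,S1,S4,S5,S6,S7} on symbol L: members go to different blocks, giving {S0,S1,S5,S6,S7} and {S4}.
On input L, block {S0,S1,S5,S6,S7} splits into {S0,S1,S6,S7} and {S5}.
Split {S0,S1,S6,S7} by δ(·,R) → {S1,S6,S7} and {S0}.
No further refinement is possible. Final partition (6 blocks): {S2} | {S1,S6,S7} | {S3} | {S4} | {S5} | {S0}.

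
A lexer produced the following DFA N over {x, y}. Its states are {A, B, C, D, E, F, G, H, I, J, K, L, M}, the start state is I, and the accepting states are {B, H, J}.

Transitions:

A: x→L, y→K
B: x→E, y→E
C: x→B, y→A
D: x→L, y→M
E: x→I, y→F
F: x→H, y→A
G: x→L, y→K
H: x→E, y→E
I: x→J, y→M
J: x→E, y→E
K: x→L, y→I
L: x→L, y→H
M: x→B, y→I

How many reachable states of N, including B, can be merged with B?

3

Reachable states from the start: {A,B,E,F,H,I,J,K,L,M}. Unreachable: {C,D,G} — drop them.
Start with accepting vs non-accepting: {B,H,J} | {A,E,F,I,K,L,M}.
Split {A,E,F,I,K,L,M} by δ(·,x) → {A,E,K,L} and {F,I,M}.
Refine {A,E,K,L} on symbol x: members go to different blocks, giving {A,K,L} and {E}.
On input y, block {A,K,L} splits into {A} and {K} and {L}.
Split {F,I,M} by δ(·,y) → {I,M} and {F}.
Stable partition: {B,H,J} | {A} | {I,M} | {E} | {K} | {L} | {F} — 7 equivalence classes.
State B belongs to the block {B,H,J}, which has 3 states.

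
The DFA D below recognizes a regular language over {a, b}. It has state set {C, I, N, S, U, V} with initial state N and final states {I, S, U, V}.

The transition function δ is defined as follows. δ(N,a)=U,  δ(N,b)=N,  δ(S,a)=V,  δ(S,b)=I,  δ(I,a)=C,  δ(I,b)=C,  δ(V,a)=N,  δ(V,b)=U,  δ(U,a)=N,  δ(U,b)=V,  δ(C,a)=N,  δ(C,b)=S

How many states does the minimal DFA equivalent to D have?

2

First remove the unreachable states {C,I,S}; 3 states remain.
Start with accepting vs non-accepting: {U,V} | {N}.
Stable partition: {U,V} | {N} — 2 equivalence classes.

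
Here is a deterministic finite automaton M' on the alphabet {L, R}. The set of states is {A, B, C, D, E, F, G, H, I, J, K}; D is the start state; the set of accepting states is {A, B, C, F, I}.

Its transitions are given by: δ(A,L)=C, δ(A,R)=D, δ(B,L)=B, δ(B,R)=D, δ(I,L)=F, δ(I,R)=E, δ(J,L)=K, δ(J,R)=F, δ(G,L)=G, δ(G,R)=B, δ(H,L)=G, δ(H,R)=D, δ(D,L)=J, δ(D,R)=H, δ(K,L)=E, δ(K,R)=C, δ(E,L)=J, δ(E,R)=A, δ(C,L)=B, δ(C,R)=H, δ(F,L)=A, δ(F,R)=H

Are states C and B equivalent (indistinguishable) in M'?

Yes

Reachable states from the start: {A,B,C,D,E,F,G,H,J,K}. Unreachable: {I} — drop them.
P0 = {A,B,C,F} | {D,E,G,H,J,K}.
Refine {D,E,G,H,J,K} on symbol R: members go to different blocks, giving {E,G,J,K} and {D,H}.
No further refinement is possible. Final partition (3 blocks): {A,B,C,F} | {E,G,J,K} | {D,H}.
C and B lie in the same block of the stable partition, so they are equivalent — no string distinguishes them.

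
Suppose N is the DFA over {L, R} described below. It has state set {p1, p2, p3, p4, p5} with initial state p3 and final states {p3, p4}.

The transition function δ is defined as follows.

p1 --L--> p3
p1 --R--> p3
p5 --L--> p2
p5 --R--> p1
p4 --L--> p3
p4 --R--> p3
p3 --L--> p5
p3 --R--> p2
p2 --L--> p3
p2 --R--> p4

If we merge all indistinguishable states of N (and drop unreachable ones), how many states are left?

All states are reachable from the start state.
Initial partition by acceptance: {p3,p4} | {p1,p2,p5}.
On input L, block {p3,p4} splits into {p3} and {p4}.
On input L, block {p1,p2,p5} splits into {p1,p2} and {p5}.
Split {p1,p2} by δ(·,R) → {p1} and {p2}.
The partition is now stable with 5 blocks: {p3} | {p1} | {p4} | {p5} | {p2}.

5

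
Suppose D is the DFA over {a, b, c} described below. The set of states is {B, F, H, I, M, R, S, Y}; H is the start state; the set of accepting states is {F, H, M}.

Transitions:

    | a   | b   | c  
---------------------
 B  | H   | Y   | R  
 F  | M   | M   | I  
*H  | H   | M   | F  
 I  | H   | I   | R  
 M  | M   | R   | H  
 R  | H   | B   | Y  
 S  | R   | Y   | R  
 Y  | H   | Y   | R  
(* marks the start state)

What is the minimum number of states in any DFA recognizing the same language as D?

First remove the unreachable states {S}; 7 states remain.
Initial partition by acceptance: {F,H,M} | {B,I,R,Y}.
Refine {F,H,M} on symbol b: members go to different blocks, giving {F,H} and {M}.
Split {F,H} by δ(·,a) → {H} and {F}.
Stable partition: {H} | {B,I,R,Y} | {M} | {F} — 4 equivalence classes.

4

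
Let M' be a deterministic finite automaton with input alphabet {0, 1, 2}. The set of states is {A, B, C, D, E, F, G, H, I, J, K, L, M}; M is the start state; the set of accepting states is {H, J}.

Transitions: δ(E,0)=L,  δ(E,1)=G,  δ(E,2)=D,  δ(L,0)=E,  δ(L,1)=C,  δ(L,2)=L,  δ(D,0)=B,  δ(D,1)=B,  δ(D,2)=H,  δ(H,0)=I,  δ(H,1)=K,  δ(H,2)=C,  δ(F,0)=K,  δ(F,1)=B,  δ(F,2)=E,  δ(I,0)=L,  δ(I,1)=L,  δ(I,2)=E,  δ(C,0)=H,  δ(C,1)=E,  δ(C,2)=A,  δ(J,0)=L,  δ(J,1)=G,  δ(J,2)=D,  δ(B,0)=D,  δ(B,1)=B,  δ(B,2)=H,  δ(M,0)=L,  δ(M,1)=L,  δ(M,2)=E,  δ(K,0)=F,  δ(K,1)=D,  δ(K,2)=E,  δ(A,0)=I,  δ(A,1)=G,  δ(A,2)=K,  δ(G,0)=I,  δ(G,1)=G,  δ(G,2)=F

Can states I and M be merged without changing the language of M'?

First remove the unreachable states {J}; 12 states remain.
P0 = {H} | {A,B,C,D,E,F,G,I,K,L,M}.
On input 0, block {A,B,C,D,E,F,G,I,K,L,M} splits into {A,B,D,E,F,G,I,K,L,M} and {C}.
On input 1, block {A,B,D,E,F,G,I,K,L,M} splits into {A,B,D,E,F,G,I,K,M} and {L}.
Refine {A,B,D,E,F,G,I,K,M} on symbol 0: members go to different blocks, giving {A,B,D,F,G,K} and {E,I,M}.
Refine {A,B,D,F,G,K} on symbol 0: members go to different blocks, giving {B,D,F,K} and {A,G}.
On input 2, block {B,D,F,K} splits into {B,D} and {F,K}.
Split {E,I,M} by δ(·,1) → {I,M} and {E}.
No further refinement is possible. Final partition (8 blocks): {H} | {B,D} | {C} | {L} | {I,M} | {A,G} | {F,K} | {E}.
I and M lie in the same block of the stable partition, so they are equivalent — no string distinguishes them.

Yes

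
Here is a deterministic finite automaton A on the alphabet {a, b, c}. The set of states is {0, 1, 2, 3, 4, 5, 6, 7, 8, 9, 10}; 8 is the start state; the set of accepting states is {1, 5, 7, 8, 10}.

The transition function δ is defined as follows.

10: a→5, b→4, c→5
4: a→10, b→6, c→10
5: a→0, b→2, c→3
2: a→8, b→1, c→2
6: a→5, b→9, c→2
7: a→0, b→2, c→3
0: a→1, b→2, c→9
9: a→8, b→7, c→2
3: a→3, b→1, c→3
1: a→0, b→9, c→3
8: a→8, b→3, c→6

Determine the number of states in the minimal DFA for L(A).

First remove the unreachable states {4,10}; 9 states remain.
P0 = {1,5,7,8} | {0,2,3,6,9}.
On input a, block {1,5,7,8} splits into {1,5,7} and {8}.
On input a, block {0,2,3,6,9} splits into {0,6} and {2,9} and {3}.
No further refinement is possible. Final partition (5 blocks): {1,5,7} | {0,6} | {8} | {2,9} | {3}.

5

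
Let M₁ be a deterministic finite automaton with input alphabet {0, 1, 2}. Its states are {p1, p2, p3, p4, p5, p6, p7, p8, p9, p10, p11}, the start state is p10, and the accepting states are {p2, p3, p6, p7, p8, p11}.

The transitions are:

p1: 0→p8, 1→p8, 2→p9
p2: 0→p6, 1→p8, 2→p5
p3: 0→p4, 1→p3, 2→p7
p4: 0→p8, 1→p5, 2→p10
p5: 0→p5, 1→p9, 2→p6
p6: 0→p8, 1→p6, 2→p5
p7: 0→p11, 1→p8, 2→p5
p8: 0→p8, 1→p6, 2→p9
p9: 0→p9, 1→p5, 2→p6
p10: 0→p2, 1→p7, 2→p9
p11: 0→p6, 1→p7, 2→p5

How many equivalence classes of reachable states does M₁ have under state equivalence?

States {p1,p3,p4} cannot be reached from the start state, so discard them.
P0 = {p2,p6,p7,p8,p11} | {p5,p9,p10}.
On input 0, block {p5,p9,p10} splits into {p5,p9} and {p10}.
Stable partition: {p2,p6,p7,p8,p11} | {p5,p9} | {p10} — 3 equivalence classes.

3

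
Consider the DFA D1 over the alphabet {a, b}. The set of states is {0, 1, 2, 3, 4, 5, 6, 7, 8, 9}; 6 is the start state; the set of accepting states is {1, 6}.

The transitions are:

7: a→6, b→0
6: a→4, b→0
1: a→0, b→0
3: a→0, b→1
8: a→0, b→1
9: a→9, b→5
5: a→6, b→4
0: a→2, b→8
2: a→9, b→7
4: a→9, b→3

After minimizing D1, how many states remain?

Every state is reachable, so we keep all 10.
P0 = {1,6} | {0,2,3,4,5,7,8,9}.
Split {0,2,3,4,5,7,8,9} by δ(·,a) → {0,2,3,4,8,9} and {5,7}.
Split {0,2,3,4,8,9} by δ(·,b) → {0,4} and {2,9} and {3,8}.
The partition is now stable with 5 blocks: {1,6} | {0,4} | {5,7} | {2,9} | {3,8}.

5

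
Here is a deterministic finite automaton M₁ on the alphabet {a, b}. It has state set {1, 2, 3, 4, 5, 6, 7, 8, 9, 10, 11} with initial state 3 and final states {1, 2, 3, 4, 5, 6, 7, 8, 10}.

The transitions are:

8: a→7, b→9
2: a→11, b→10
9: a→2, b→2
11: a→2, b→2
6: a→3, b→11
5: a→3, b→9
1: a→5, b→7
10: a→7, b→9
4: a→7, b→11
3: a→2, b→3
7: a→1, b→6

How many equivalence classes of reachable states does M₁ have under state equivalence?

States {4,8} cannot be reached from the start state, so discard them.
Start with accepting vs non-accepting: {1,2,3,5,6,7,10} | {9,11}.
On input a, block {1,2,3,5,6,7,10} splits into {1,3,5,6,7,10} and {2}.
Refine {1,3,5,6,7,10} on symbol a: members go to different blocks, giving {1,5,6,7,10} and {3}.
Split {1,5,6,7,10} by δ(·,a) → {1,7,10} and {5,6}.
Split {1,7,10} by δ(·,a) → {7,10} and {1}.
Split {7,10} by δ(·,a) → {7} and {10}.
Stable partition: {7} | {9,11} | {2} | {3} | {5,6} | {1} | {10} — 7 equivalence classes.

7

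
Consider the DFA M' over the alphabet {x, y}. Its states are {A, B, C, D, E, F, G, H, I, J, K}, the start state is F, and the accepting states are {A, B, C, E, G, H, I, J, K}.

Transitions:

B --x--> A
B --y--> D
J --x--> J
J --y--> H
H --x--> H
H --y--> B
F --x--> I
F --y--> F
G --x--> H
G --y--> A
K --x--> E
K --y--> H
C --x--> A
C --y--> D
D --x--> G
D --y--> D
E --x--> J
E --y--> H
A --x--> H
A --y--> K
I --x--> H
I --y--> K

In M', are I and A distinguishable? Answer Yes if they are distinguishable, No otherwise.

No

States {C} cannot be reached from the start state, so discard them.
P0 = {A,B,E,G,H,I,J,K} | {D,F}.
On input y, block {A,B,E,G,H,I,J,K} splits into {A,E,G,H,I,J,K} and {B}.
Split {A,E,G,H,I,J,K} by δ(·,y) → {A,E,G,I,J,K} and {H}.
Split {A,E,G,I,J,K} by δ(·,x) → {A,G,I} and {E,J,K}.
On input y, block {A,G,I} splits into {A,I} and {G}.
On input x, block {D,F} splits into {D} and {F}.
No further refinement is possible. Final partition (7 blocks): {A,I} | {D} | {B} | {H} | {E,J,K} | {G} | {F}.
I and A lie in the same block of the stable partition, so they are equivalent — no string distinguishes them.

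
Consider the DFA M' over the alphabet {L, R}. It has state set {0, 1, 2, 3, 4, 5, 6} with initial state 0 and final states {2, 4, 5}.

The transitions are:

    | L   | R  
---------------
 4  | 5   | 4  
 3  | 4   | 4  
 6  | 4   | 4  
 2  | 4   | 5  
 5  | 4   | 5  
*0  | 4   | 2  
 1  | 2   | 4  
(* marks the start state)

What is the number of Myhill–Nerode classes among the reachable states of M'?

2

First remove the unreachable states {1,3,6}; 4 states remain.
Initial partition by acceptance: {2,4,5} | {0}.
Stable partition: {2,4,5} | {0} — 2 equivalence classes.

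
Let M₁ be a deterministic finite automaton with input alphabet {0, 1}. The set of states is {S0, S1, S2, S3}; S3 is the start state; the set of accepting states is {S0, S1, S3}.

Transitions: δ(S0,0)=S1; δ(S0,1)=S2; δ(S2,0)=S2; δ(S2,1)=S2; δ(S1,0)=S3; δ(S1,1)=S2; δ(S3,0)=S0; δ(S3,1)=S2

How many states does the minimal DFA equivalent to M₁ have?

2

Start with accepting vs non-accepting: {S0,S1,S3} | {S2}.
Stable partition: {S0,S1,S3} | {S2} — 2 equivalence classes.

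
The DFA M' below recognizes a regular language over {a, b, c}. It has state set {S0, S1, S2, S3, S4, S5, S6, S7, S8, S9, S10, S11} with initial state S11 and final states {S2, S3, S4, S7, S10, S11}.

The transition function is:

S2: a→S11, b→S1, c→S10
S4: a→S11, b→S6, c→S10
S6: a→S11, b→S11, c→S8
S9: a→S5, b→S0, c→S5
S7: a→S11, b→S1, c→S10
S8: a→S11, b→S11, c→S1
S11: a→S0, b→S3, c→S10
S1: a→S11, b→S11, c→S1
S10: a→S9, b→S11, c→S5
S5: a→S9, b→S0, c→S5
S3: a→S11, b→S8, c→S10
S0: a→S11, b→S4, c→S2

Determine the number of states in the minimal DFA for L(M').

Reachable states from the start: {S0,S1,S2,S3,S4,S5,S6,S8,S9,S10,S11}. Unreachable: {S7} — drop them.
Initial partition by acceptance: {S2,S3,S4,S10,S11} | {S0,S1,S5,S6,S8,S9}.
Refine {S2,S3,S4,S10,S11} on symbol a: members go to different blocks, giving {S2,S3,S4} and {S10,S11}.
Split {S0,S1,S5,S6,S8,S9} by δ(·,a) → {S0,S1,S6,S8} and {S5,S9}.
On input b, block {S0,S1,S6,S8} splits into {S1,S6,S8} and {S0}.
Split {S10,S11} by δ(·,a) → {S10} and {S11}.
The partition is now stable with 6 blocks: {S2,S3,S4} | {S1,S6,S8} | {S10} | {S5,S9} | {S0} | {S11}.

6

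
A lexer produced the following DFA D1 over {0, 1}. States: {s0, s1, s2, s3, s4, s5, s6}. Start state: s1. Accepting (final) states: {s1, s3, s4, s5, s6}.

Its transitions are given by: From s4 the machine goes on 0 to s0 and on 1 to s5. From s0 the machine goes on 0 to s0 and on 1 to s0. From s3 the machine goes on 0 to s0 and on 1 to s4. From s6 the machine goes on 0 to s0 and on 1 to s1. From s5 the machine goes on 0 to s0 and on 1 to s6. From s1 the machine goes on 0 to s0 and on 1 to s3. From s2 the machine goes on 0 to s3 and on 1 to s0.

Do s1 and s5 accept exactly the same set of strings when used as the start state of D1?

First remove the unreachable states {s2}; 6 states remain.
Initial partition by acceptance: {s1,s3,s4,s5,s6} | {s0}.
No further refinement is possible. Final partition (2 blocks): {s1,s3,s4,s5,s6} | {s0}.
s1 and s5 lie in the same block of the stable partition, so they are equivalent — no string distinguishes them.

Yes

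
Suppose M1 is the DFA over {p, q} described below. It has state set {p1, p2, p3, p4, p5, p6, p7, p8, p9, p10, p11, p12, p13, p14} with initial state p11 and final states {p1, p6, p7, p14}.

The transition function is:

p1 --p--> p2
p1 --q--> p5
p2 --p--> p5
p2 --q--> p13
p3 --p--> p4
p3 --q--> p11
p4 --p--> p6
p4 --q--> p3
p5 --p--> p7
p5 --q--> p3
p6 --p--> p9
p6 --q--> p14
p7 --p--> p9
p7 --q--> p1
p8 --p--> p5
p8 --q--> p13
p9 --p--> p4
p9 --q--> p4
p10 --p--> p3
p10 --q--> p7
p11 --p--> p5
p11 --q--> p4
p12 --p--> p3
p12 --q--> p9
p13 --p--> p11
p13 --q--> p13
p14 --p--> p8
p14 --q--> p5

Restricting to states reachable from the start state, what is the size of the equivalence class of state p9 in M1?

2

First remove the unreachable states {p10,p12}; 12 states remain.
Initial partition by acceptance: {p1,p6,p7,p14} | {p2,p3,p4,p5,p8,p9,p11,p13}.
Refine {p1,p6,p7,p14} on symbol q: members go to different blocks, giving {p1,p14} and {p6,p7}.
Split {p2,p3,p4,p5,p8,p9,p11,p13} by δ(·,p) → {p2,p3,p8,p9,p11,p13} and {p4,p5}.
On input p, block {p2,p3,p8,p9,p11,p13} splits into {p2,p3,p8,p9,p11} and {p13}.
Refine {p2,p3,p8,p9,p11} on symbol q: members go to different blocks, giving {p2,p8} and {p9,p11} and {p3}.
Stable partition: {p1,p14} | {p2,p8} | {p6,p7} | {p4,p5} | {p13} | {p9,p11} | {p3} — 7 equivalence classes.
State p9 belongs to the block {p9,p11}, which has 2 states.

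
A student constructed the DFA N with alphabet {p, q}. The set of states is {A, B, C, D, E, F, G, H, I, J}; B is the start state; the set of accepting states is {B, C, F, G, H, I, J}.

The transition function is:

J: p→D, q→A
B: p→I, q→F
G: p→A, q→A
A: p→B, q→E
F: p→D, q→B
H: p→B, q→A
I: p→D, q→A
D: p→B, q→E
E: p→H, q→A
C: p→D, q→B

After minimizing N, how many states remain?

States {C,G,J} cannot be reached from the start state, so discard them.
Initial partition by acceptance: {B,F,H,I} | {A,D,E}.
Split {B,F,H,I} by δ(·,p) → {B,H} and {F,I}.
Split {B,H} by δ(·,p) → {B} and {H}.
Split {A,D,E} by δ(·,p) → {A,D} and {E}.
On input q, block {F,I} splits into {F} and {I}.
The partition is now stable with 6 blocks: {B} | {A,D} | {F} | {H} | {E} | {I}.

6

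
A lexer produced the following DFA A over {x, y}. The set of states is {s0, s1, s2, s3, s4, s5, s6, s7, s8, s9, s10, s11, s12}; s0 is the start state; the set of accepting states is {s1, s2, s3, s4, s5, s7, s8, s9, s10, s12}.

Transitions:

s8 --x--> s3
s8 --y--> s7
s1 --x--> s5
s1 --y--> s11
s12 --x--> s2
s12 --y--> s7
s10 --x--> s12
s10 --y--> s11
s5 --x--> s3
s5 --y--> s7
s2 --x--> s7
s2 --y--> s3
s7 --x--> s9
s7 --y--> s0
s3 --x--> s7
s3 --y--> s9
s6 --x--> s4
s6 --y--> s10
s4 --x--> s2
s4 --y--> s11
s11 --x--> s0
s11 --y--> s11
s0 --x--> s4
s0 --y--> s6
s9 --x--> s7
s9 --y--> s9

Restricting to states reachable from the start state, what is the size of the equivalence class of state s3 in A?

States {s1,s5,s8} cannot be reached from the start state, so discard them.
Initial partition by acceptance: {s2,s3,s4,s7,s9,s10,s12} | {s0,s6,s11}.
Refine {s2,s3,s4,s7,s9,s10,s12} on symbol y: members go to different blocks, giving {s2,s3,s9,s12} and {s4,s7,s10}.
On input x, block {s2,s3,s9,s12} splits into {s2,s3,s9} and {s12}.
Refine {s0,s6,s11} on symbol x: members go to different blocks, giving {s0,s6} and {s11}.
Refine {s0,s6} on symbol y: members go to different blocks, giving {s0} and {s6}.
Split {s4,s7,s10} by δ(·,x) → {s4,s7} and {s10}.
Split {s4,s7} by δ(·,y) → {s4} and {s7}.
The partition is now stable with 8 blocks: {s2,s3,s9} | {s0} | {s4} | {s12} | {s11} | {s6} | {s10} | {s7}.
State s3 belongs to the block {s2,s3,s9}, which has 3 states.

3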